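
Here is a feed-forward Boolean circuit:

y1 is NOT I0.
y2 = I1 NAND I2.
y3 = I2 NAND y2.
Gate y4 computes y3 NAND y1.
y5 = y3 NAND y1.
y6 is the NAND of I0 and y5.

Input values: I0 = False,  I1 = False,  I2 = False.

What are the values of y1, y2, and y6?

y1 = NOT I0 = NOT False = True
y2 = I1 NAND I2 = False NAND False = True
y3 = I2 NAND y2 = False NAND True = True
y5 = y3 NAND y1 = True NAND True = False
y6 = I0 NAND y5 = False NAND False = True

y1 = True  y2 = True  y6 = True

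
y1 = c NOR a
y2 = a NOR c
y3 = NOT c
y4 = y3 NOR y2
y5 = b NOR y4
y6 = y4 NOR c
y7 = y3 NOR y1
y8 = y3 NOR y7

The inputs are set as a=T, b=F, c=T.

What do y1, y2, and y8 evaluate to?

y1 = F  y2 = F  y8 = F

y1 = c NOR a = T NOR T = F
y2 = a NOR c = T NOR T = F
y3 = NOT c = NOT T = F
y7 = y3 NOR y1 = F NOR F = T
y8 = y3 NOR y7 = F NOR T = F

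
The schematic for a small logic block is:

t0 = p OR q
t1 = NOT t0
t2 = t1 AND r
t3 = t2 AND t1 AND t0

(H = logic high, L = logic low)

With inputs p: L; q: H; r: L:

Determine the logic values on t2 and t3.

t0 = p OR q = L OR H = H
t1 = NOT t0 = NOT H = L
t2 = t1 AND r = L AND L = L
t3 = t2 AND t1 AND t0 = L AND L AND H = L

t2 = L, t3 = L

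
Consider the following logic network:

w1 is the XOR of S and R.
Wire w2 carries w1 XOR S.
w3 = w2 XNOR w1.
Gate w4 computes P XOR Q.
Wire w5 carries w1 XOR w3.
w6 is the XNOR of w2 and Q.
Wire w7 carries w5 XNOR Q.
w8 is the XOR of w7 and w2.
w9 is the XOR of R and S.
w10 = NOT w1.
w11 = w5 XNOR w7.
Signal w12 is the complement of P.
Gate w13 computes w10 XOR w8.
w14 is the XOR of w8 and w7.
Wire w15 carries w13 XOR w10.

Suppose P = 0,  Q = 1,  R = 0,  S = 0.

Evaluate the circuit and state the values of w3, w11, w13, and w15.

w3 = 1, w11 = 1, w13 = 0, w15 = 1

w1 = S XOR R = 0 XOR 0 = 0
w2 = w1 XOR S = 0 XOR 0 = 0
w3 = w2 XNOR w1 = 0 XNOR 0 = 1
w5 = w1 XOR w3 = 0 XOR 1 = 1
w7 = w5 XNOR Q = 1 XNOR 1 = 1
w8 = w7 XOR w2 = 1 XOR 0 = 1
w10 = NOT w1 = NOT 0 = 1
w11 = w5 XNOR w7 = 1 XNOR 1 = 1
w13 = w10 XOR w8 = 1 XOR 1 = 0
w15 = w13 XOR w10 = 0 XOR 1 = 1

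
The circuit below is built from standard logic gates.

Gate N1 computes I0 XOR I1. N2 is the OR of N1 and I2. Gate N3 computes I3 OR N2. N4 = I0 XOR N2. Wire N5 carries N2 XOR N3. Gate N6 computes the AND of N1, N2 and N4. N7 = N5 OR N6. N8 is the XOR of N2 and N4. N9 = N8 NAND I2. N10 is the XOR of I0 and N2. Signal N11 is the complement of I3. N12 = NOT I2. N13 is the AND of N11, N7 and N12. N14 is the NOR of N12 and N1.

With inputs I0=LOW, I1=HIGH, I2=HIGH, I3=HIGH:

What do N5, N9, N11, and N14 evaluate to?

N1 = I0 XOR I1 = LOW XOR HIGH = HIGH
N2 = N1 OR I2 = HIGH OR HIGH = HIGH
N3 = I3 OR N2 = HIGH OR HIGH = HIGH
N4 = I0 XOR N2 = LOW XOR HIGH = HIGH
N5 = N2 XOR N3 = HIGH XOR HIGH = LOW
N8 = N2 XOR N4 = HIGH XOR HIGH = LOW
N9 = N8 NAND I2 = LOW NAND HIGH = HIGH
N11 = NOT I3 = NOT HIGH = LOW
N12 = NOT I2 = NOT HIGH = LOW
N14 = N12 NOR N1 = LOW NOR HIGH = LOW

N5 = LOW, N9 = HIGH, N11 = LOW, N14 = LOW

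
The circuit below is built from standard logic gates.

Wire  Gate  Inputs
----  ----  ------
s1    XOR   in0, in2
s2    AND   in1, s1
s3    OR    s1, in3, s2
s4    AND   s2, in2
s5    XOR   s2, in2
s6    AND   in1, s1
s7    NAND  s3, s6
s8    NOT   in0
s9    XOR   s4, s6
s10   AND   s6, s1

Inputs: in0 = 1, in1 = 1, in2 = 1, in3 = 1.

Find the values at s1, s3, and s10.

s1 = in0 XOR in2 = 1 XOR 1 = 0
s2 = in1 AND s1 = 1 AND 0 = 0
s3 = s1 OR in3 OR s2 = 0 OR 1 OR 0 = 1
s6 = in1 AND s1 = 1 AND 0 = 0
s10 = s6 AND s1 = 0 AND 0 = 0

s1 = 0  s3 = 1  s10 = 0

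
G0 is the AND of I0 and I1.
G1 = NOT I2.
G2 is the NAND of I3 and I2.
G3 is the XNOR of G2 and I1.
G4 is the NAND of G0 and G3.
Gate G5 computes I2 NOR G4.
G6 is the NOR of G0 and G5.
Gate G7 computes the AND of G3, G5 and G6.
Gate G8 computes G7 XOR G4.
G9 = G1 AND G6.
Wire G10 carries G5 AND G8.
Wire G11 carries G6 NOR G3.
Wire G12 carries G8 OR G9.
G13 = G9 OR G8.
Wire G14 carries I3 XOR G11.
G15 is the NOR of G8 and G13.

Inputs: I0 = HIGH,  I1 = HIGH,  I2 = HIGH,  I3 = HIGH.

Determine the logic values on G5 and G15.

G0 = I0 AND I1 = HIGH AND HIGH = HIGH
G1 = NOT I2 = NOT HIGH = LOW
G2 = I3 NAND I2 = HIGH NAND HIGH = LOW
G3 = G2 XNOR I1 = LOW XNOR HIGH = LOW
G4 = G0 NAND G3 = HIGH NAND LOW = HIGH
G5 = I2 NOR G4 = HIGH NOR HIGH = LOW
G6 = G0 NOR G5 = HIGH NOR LOW = LOW
G7 = G3 AND G5 AND G6 = LOW AND LOW AND LOW = LOW
G8 = G7 XOR G4 = LOW XOR HIGH = HIGH
G9 = G1 AND G6 = LOW AND LOW = LOW
G13 = G9 OR G8 = LOW OR HIGH = HIGH
G15 = G8 NOR G13 = HIGH NOR HIGH = LOW

G5 = LOW, G15 = LOW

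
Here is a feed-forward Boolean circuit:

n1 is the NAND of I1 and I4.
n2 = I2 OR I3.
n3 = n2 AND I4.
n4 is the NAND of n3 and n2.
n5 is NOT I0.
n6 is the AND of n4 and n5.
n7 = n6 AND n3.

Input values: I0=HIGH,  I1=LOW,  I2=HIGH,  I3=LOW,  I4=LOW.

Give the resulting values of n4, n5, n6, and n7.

n4 = HIGH, n5 = LOW, n6 = LOW, n7 = LOW

n2 = I2 OR I3 = HIGH OR LOW = HIGH
n3 = n2 AND I4 = HIGH AND LOW = LOW
n4 = n3 NAND n2 = LOW NAND HIGH = HIGH
n5 = NOT I0 = NOT HIGH = LOW
n6 = n4 AND n5 = HIGH AND LOW = LOW
n7 = n6 AND n3 = LOW AND LOW = LOW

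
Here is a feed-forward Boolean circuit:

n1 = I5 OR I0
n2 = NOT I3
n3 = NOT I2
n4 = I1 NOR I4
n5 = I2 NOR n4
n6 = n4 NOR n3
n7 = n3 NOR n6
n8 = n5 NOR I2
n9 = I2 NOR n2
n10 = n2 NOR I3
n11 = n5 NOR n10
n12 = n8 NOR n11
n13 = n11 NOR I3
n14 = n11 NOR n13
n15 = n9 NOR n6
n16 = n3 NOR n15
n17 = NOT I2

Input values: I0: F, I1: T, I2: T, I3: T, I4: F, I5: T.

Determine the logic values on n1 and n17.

n1 = T, n17 = F

n1 = I5 OR I0 = T OR F = T
n17 = NOT I2 = NOT T = F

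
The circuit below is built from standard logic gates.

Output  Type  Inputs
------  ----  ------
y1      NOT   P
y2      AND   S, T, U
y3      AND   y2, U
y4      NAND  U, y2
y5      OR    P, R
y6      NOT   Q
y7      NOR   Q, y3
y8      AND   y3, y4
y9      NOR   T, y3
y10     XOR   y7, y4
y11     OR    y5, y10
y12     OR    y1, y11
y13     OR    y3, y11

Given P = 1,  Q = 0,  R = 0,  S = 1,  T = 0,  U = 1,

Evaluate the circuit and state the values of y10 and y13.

y2 = S AND T AND U = 1 AND 0 AND 1 = 0
y3 = y2 AND U = 0 AND 1 = 0
y4 = U NAND y2 = 1 NAND 0 = 1
y5 = P OR R = 1 OR 0 = 1
y7 = Q NOR y3 = 0 NOR 0 = 1
y10 = y7 XOR y4 = 1 XOR 1 = 0
y11 = y5 OR y10 = 1 OR 0 = 1
y13 = y3 OR y11 = 0 OR 1 = 1

y10 = 0, y13 = 1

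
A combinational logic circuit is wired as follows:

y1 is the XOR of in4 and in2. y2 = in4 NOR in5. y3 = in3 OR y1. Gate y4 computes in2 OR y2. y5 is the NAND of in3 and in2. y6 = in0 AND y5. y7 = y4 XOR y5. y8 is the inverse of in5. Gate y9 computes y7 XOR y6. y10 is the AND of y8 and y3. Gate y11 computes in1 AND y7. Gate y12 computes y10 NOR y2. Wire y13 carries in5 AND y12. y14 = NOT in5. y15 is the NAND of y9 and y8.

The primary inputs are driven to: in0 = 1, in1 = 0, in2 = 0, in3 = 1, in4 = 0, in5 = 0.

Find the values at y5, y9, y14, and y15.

y2 = in4 NOR in5 = 0 NOR 0 = 1
y4 = in2 OR y2 = 0 OR 1 = 1
y5 = in3 NAND in2 = 1 NAND 0 = 1
y6 = in0 AND y5 = 1 AND 1 = 1
y7 = y4 XOR y5 = 1 XOR 1 = 0
y8 = NOT in5 = NOT 0 = 1
y9 = y7 XOR y6 = 0 XOR 1 = 1
y14 = NOT in5 = NOT 0 = 1
y15 = y9 NAND y8 = 1 NAND 1 = 0

y5 = 1; y9 = 1; y14 = 1; y15 = 0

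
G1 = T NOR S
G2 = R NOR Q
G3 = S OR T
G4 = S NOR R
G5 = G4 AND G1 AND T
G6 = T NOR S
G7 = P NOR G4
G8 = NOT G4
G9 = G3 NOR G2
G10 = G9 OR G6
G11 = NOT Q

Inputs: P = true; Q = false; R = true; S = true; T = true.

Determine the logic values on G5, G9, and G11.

G5 = false; G9 = false; G11 = true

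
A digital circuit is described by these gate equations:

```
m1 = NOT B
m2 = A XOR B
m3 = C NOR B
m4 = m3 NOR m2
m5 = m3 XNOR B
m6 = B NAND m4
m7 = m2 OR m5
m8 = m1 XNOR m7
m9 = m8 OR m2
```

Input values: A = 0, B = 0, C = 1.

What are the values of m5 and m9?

m5 = 1  m9 = 1

m1 = NOT B = NOT 0 = 1
m2 = A XOR B = 0 XOR 0 = 0
m3 = C NOR B = 1 NOR 0 = 0
m5 = m3 XNOR B = 0 XNOR 0 = 1
m7 = m2 OR m5 = 0 OR 1 = 1
m8 = m1 XNOR m7 = 1 XNOR 1 = 1
m9 = m8 OR m2 = 1 OR 0 = 1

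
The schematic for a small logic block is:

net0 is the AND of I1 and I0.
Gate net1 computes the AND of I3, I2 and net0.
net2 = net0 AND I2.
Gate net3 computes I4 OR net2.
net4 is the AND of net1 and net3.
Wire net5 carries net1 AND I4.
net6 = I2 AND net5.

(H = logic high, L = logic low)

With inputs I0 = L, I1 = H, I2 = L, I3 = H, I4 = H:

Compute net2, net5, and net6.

net2 = L  net5 = L  net6 = L

net0 = I1 AND I0 = H AND L = L
net1 = I3 AND I2 AND net0 = H AND L AND L = L
net2 = net0 AND I2 = L AND L = L
net5 = net1 AND I4 = L AND H = L
net6 = I2 AND net5 = L AND L = L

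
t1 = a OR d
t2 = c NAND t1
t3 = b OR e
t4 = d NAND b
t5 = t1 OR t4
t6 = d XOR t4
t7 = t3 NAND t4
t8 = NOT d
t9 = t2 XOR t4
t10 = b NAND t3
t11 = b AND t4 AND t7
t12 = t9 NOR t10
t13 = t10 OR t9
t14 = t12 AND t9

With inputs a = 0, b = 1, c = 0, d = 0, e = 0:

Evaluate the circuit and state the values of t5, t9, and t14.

t1 = a OR d = 0 OR 0 = 0
t2 = c NAND t1 = 0 NAND 0 = 1
t3 = b OR e = 1 OR 0 = 1
t4 = d NAND b = 0 NAND 1 = 1
t5 = t1 OR t4 = 0 OR 1 = 1
t9 = t2 XOR t4 = 1 XOR 1 = 0
t10 = b NAND t3 = 1 NAND 1 = 0
t12 = t9 NOR t10 = 0 NOR 0 = 1
t14 = t12 AND t9 = 1 AND 0 = 0

t5 = 1, t9 = 0, t14 = 0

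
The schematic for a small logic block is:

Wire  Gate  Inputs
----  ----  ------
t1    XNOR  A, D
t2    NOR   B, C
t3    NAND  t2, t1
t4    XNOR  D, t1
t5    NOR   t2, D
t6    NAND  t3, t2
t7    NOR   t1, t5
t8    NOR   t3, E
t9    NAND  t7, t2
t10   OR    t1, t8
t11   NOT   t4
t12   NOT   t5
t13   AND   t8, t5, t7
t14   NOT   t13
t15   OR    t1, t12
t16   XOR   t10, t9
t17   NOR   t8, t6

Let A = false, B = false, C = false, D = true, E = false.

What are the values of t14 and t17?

t14 = true, t17 = true

t1 = A XNOR D = false XNOR true = false
t2 = B NOR C = false NOR false = true
t3 = t2 NAND t1 = true NAND false = true
t5 = t2 NOR D = true NOR true = false
t6 = t3 NAND t2 = true NAND true = false
t7 = t1 NOR t5 = false NOR false = true
t8 = t3 NOR E = true NOR false = false
t13 = t8 AND t5 AND t7 = false AND false AND true = false
t14 = NOT t13 = NOT false = true
t17 = t8 NOR t6 = false NOR false = true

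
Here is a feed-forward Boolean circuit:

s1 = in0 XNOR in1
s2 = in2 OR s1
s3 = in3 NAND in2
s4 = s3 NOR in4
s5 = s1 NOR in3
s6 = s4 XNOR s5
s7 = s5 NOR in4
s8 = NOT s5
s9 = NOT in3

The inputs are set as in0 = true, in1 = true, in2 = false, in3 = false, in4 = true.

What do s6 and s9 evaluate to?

s1 = in0 XNOR in1 = true XNOR true = true
s3 = in3 NAND in2 = false NAND false = true
s4 = s3 NOR in4 = true NOR true = false
s5 = s1 NOR in3 = true NOR false = false
s6 = s4 XNOR s5 = false XNOR false = true
s9 = NOT in3 = NOT false = true

s6 = true, s9 = true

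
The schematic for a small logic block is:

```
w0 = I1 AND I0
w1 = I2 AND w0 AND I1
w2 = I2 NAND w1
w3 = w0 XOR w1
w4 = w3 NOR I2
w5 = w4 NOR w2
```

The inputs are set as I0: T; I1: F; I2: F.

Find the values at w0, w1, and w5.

w0 = I1 AND I0 = F AND T = F
w1 = I2 AND w0 AND I1 = F AND F AND F = F
w2 = I2 NAND w1 = F NAND F = T
w3 = w0 XOR w1 = F XOR F = F
w4 = w3 NOR I2 = F NOR F = T
w5 = w4 NOR w2 = T NOR T = F

w0 = F  w1 = F  w5 = F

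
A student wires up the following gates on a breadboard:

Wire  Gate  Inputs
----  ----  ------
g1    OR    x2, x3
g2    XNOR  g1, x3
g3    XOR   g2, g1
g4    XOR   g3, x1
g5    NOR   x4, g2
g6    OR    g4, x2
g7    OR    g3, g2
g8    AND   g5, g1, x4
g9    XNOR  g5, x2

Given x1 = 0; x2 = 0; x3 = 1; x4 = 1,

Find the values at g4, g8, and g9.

g1 = x2 OR x3 = 0 OR 1 = 1
g2 = g1 XNOR x3 = 1 XNOR 1 = 1
g3 = g2 XOR g1 = 1 XOR 1 = 0
g4 = g3 XOR x1 = 0 XOR 0 = 0
g5 = x4 NOR g2 = 1 NOR 1 = 0
g8 = g5 AND g1 AND x4 = 0 AND 1 AND 1 = 0
g9 = g5 XNOR x2 = 0 XNOR 0 = 1

g4 = 0  g8 = 0  g9 = 1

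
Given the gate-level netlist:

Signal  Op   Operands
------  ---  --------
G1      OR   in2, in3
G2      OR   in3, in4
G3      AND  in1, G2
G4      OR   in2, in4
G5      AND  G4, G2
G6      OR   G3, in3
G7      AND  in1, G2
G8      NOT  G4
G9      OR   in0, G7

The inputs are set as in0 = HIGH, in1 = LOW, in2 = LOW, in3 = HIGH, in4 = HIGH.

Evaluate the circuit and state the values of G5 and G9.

G5 = HIGH  G9 = HIGH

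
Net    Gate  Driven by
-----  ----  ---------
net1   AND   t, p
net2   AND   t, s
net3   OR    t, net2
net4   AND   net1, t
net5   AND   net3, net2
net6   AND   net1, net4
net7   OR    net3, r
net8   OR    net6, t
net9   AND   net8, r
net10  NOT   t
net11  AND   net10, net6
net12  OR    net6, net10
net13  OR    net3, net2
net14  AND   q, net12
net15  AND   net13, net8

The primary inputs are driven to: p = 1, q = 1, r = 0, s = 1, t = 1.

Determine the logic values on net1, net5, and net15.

net1 = 1, net5 = 1, net15 = 1

net1 = t AND p = 1 AND 1 = 1
net2 = t AND s = 1 AND 1 = 1
net3 = t OR net2 = 1 OR 1 = 1
net4 = net1 AND t = 1 AND 1 = 1
net5 = net3 AND net2 = 1 AND 1 = 1
net6 = net1 AND net4 = 1 AND 1 = 1
net8 = net6 OR t = 1 OR 1 = 1
net13 = net3 OR net2 = 1 OR 1 = 1
net15 = net13 AND net8 = 1 AND 1 = 1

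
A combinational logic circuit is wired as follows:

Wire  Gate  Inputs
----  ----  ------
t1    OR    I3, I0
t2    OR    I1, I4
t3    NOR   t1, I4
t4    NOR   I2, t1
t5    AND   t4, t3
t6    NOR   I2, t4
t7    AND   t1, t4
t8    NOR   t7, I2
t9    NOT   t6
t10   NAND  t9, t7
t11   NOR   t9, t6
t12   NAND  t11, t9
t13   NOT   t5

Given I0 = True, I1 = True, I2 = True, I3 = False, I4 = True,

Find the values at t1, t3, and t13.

t1 = True; t3 = False; t13 = True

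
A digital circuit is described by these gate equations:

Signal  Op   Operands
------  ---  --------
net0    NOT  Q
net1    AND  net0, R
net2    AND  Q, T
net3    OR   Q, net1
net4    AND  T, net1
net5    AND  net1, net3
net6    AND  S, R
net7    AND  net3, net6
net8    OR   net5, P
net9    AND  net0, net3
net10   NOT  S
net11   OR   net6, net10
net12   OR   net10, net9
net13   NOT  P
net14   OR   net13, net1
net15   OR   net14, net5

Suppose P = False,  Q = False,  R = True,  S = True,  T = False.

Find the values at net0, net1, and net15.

net0 = True, net1 = True, net15 = True

net0 = NOT Q = NOT False = True
net1 = net0 AND R = True AND True = True
net3 = Q OR net1 = False OR True = True
net5 = net1 AND net3 = True AND True = True
net13 = NOT P = NOT False = True
net14 = net13 OR net1 = True OR True = True
net15 = net14 OR net5 = True OR True = True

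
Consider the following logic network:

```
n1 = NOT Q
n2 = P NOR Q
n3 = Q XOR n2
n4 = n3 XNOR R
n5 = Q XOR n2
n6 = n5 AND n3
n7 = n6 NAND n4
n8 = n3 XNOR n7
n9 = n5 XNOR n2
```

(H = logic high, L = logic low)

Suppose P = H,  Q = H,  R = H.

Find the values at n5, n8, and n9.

n5 = H; n8 = L; n9 = L

n2 = P NOR Q = H NOR H = L
n3 = Q XOR n2 = H XOR L = H
n4 = n3 XNOR R = H XNOR H = H
n5 = Q XOR n2 = H XOR L = H
n6 = n5 AND n3 = H AND H = H
n7 = n6 NAND n4 = H NAND H = L
n8 = n3 XNOR n7 = H XNOR L = L
n9 = n5 XNOR n2 = H XNOR L = L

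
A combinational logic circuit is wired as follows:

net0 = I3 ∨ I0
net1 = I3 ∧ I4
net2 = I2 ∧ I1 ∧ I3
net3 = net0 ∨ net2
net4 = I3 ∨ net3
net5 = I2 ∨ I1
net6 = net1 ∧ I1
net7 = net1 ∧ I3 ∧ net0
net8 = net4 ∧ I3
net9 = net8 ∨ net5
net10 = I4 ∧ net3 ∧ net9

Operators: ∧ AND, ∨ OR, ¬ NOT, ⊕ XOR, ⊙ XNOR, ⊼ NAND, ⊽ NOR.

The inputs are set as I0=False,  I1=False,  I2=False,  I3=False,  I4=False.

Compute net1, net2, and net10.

net1 = False, net2 = False, net10 = False

net0 = I3 OR I0 = False OR False = False
net1 = I3 AND I4 = False AND False = False
net2 = I2 AND I1 AND I3 = False AND False AND False = False
net3 = net0 OR net2 = False OR False = False
net4 = I3 OR net3 = False OR False = False
net5 = I2 OR I1 = False OR False = False
net8 = net4 AND I3 = False AND False = False
net9 = net8 OR net5 = False OR False = False
net10 = I4 AND net3 AND net9 = False AND False AND False = False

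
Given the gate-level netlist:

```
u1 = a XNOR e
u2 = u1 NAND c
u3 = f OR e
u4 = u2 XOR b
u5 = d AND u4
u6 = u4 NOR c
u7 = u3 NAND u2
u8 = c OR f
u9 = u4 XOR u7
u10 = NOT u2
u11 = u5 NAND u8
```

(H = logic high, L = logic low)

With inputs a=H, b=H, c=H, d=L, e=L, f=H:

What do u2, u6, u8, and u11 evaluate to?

u2 = H, u6 = L, u8 = H, u11 = H

u1 = a XNOR e = H XNOR L = L
u2 = u1 NAND c = L NAND H = H
u4 = u2 XOR b = H XOR H = L
u5 = d AND u4 = L AND L = L
u6 = u4 NOR c = L NOR H = L
u8 = c OR f = H OR H = H
u11 = u5 NAND u8 = L NAND H = H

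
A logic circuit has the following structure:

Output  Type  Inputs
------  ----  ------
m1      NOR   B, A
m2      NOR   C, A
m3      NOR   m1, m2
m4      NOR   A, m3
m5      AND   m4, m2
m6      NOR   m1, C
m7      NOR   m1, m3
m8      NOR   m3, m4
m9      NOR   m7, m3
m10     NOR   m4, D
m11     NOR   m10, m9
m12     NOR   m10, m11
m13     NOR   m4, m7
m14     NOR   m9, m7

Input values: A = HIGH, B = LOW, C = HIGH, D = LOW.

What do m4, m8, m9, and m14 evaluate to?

m4 = LOW  m8 = LOW  m9 = LOW  m14 = HIGH

m1 = B NOR A = LOW NOR HIGH = LOW
m2 = C NOR A = HIGH NOR HIGH = LOW
m3 = m1 NOR m2 = LOW NOR LOW = HIGH
m4 = A NOR m3 = HIGH NOR HIGH = LOW
m7 = m1 NOR m3 = LOW NOR HIGH = LOW
m8 = m3 NOR m4 = HIGH NOR LOW = LOW
m9 = m7 NOR m3 = LOW NOR HIGH = LOW
m14 = m9 NOR m7 = LOW NOR LOW = HIGH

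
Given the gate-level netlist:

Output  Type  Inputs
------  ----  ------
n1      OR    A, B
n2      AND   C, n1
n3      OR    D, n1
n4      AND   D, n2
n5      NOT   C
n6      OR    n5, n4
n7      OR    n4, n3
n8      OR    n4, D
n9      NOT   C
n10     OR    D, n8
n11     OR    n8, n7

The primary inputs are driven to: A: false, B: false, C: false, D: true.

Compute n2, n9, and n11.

n1 = A OR B = false OR false = false
n2 = C AND n1 = false AND false = false
n3 = D OR n1 = true OR false = true
n4 = D AND n2 = true AND false = false
n7 = n4 OR n3 = false OR true = true
n8 = n4 OR D = false OR true = true
n9 = NOT C = NOT false = true
n11 = n8 OR n7 = true OR true = true

n2 = false; n9 = true; n11 = true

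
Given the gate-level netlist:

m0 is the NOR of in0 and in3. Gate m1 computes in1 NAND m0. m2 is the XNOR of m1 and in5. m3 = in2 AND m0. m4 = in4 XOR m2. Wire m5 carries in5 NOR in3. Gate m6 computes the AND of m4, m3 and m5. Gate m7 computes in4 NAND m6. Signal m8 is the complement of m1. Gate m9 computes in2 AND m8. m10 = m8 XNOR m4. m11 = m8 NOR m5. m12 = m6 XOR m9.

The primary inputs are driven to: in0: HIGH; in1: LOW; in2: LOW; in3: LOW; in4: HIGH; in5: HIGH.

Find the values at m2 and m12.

m2 = HIGH, m12 = LOW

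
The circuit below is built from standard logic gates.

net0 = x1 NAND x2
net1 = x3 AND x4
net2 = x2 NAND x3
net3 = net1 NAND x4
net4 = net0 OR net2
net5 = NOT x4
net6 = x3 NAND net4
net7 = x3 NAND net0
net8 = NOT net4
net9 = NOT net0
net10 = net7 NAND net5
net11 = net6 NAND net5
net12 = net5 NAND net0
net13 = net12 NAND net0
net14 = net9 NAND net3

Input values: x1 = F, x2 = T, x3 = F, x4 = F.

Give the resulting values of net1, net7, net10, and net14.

net1 = F, net7 = T, net10 = F, net14 = T

net0 = x1 NAND x2 = F NAND T = T
net1 = x3 AND x4 = F AND F = F
net3 = net1 NAND x4 = F NAND F = T
net5 = NOT x4 = NOT F = T
net7 = x3 NAND net0 = F NAND T = T
net9 = NOT net0 = NOT T = F
net10 = net7 NAND net5 = T NAND T = F
net14 = net9 NAND net3 = F NAND T = T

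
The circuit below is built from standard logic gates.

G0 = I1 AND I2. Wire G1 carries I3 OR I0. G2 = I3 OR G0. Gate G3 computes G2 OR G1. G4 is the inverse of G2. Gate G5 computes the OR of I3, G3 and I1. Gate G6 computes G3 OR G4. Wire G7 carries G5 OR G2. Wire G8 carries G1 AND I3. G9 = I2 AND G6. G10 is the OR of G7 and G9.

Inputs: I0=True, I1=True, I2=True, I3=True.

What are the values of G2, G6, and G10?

G0 = I1 AND I2 = True AND True = True
G1 = I3 OR I0 = True OR True = True
G2 = I3 OR G0 = True OR True = True
G3 = G2 OR G1 = True OR True = True
G4 = NOT G2 = NOT True = False
G5 = I3 OR G3 OR I1 = True OR True OR True = True
G6 = G3 OR G4 = True OR False = True
G7 = G5 OR G2 = True OR True = True
G9 = I2 AND G6 = True AND True = True
G10 = G7 OR G9 = True OR True = True

G2 = True, G6 = True, G10 = True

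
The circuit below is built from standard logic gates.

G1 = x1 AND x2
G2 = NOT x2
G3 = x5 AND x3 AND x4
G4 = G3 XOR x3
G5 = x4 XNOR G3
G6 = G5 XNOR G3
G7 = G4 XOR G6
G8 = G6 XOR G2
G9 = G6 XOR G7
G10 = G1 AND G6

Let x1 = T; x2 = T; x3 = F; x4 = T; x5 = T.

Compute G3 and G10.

G3 = F, G10 = T

G1 = x1 AND x2 = T AND T = T
G3 = x5 AND x3 AND x4 = T AND F AND T = F
G5 = x4 XNOR G3 = T XNOR F = F
G6 = G5 XNOR G3 = F XNOR F = T
G10 = G1 AND G6 = T AND T = T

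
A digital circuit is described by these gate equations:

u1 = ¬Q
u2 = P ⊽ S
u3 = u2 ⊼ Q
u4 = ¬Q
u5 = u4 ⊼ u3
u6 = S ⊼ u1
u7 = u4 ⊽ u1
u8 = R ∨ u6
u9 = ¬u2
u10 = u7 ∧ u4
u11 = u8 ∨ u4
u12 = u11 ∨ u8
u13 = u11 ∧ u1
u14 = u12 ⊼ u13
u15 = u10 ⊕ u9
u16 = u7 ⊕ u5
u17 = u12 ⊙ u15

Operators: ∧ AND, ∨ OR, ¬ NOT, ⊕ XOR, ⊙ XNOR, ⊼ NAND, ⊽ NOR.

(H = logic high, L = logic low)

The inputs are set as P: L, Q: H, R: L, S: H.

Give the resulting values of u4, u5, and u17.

u1 = NOT Q = NOT H = L
u2 = P NOR S = L NOR H = L
u3 = u2 NAND Q = L NAND H = H
u4 = NOT Q = NOT H = L
u5 = u4 NAND u3 = L NAND H = H
u6 = S NAND u1 = H NAND L = H
u7 = u4 NOR u1 = L NOR L = H
u8 = R OR u6 = L OR H = H
u9 = NOT u2 = NOT L = H
u10 = u7 AND u4 = H AND L = L
u11 = u8 OR u4 = H OR L = H
u12 = u11 OR u8 = H OR H = H
u15 = u10 XOR u9 = L XOR H = H
u17 = u12 XNOR u15 = H XNOR H = H

u4 = L, u5 = H, u17 = H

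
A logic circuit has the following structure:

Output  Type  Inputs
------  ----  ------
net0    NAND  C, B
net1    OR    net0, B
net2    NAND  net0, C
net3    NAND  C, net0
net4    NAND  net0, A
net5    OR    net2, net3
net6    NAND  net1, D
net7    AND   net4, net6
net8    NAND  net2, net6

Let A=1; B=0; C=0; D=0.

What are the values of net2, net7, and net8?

net2 = 1, net7 = 0, net8 = 0

net0 = C NAND B = 0 NAND 0 = 1
net1 = net0 OR B = 1 OR 0 = 1
net2 = net0 NAND C = 1 NAND 0 = 1
net4 = net0 NAND A = 1 NAND 1 = 0
net6 = net1 NAND D = 1 NAND 0 = 1
net7 = net4 AND net6 = 0 AND 1 = 0
net8 = net2 NAND net6 = 1 NAND 1 = 0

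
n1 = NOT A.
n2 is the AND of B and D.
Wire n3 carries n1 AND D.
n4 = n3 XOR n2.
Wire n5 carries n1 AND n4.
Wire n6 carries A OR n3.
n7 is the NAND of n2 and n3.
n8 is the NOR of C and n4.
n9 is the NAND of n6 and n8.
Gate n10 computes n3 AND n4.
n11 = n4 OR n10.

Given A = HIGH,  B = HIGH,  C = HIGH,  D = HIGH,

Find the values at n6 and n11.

n6 = HIGH  n11 = HIGH

n1 = NOT A = NOT HIGH = LOW
n2 = B AND D = HIGH AND HIGH = HIGH
n3 = n1 AND D = LOW AND HIGH = LOW
n4 = n3 XOR n2 = LOW XOR HIGH = HIGH
n6 = A OR n3 = HIGH OR LOW = HIGH
n10 = n3 AND n4 = LOW AND HIGH = LOW
n11 = n4 OR n10 = HIGH OR LOW = HIGH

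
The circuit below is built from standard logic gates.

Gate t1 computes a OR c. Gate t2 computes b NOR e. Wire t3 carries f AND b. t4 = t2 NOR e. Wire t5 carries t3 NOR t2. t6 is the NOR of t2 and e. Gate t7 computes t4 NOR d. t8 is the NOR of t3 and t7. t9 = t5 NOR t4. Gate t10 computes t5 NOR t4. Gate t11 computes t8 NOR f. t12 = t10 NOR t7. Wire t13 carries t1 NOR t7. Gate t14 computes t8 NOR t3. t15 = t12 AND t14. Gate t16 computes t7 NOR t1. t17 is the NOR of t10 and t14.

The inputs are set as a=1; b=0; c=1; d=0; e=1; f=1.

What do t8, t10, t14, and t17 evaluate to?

t8 = 0, t10 = 0, t14 = 1, t17 = 0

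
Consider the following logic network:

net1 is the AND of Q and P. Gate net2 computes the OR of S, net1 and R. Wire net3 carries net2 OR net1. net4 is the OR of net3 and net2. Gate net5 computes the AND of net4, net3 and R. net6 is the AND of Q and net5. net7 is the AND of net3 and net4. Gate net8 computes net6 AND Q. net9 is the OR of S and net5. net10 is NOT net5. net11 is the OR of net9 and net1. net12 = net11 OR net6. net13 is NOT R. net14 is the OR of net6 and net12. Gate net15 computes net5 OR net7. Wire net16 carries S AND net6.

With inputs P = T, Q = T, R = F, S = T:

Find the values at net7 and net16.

net7 = T; net16 = F

net1 = Q AND P = T AND T = T
net2 = S OR net1 OR R = T OR T OR F = T
net3 = net2 OR net1 = T OR T = T
net4 = net3 OR net2 = T OR T = T
net5 = net4 AND net3 AND R = T AND T AND F = F
net6 = Q AND net5 = T AND F = F
net7 = net3 AND net4 = T AND T = T
net16 = S AND net6 = T AND F = F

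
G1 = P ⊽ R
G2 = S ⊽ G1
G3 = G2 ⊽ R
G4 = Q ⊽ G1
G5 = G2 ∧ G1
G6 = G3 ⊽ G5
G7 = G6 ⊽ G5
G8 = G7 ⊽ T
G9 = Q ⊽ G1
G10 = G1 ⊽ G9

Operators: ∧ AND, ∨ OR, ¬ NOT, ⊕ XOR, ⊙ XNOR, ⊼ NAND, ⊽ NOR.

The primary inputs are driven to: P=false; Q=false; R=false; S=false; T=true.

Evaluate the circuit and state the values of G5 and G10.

G1 = P NOR R = false NOR false = true
G2 = S NOR G1 = false NOR true = false
G5 = G2 AND G1 = false AND true = false
G9 = Q NOR G1 = false NOR true = false
G10 = G1 NOR G9 = true NOR false = false

G5 = false  G10 = false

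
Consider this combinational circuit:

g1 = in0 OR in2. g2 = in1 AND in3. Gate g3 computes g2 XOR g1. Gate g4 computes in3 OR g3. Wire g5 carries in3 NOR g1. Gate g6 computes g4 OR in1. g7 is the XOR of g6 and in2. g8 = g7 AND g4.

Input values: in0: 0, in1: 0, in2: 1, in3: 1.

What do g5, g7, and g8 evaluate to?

g5 = 0, g7 = 0, g8 = 0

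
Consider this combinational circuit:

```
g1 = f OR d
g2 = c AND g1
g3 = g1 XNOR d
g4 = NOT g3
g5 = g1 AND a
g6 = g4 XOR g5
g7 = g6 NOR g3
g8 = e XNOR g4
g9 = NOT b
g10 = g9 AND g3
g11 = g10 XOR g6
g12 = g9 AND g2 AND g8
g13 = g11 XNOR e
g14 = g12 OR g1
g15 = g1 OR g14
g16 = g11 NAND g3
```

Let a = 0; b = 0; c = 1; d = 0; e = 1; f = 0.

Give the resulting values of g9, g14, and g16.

g1 = f OR d = 0 OR 0 = 0
g2 = c AND g1 = 1 AND 0 = 0
g3 = g1 XNOR d = 0 XNOR 0 = 1
g4 = NOT g3 = NOT 1 = 0
g5 = g1 AND a = 0 AND 0 = 0
g6 = g4 XOR g5 = 0 XOR 0 = 0
g8 = e XNOR g4 = 1 XNOR 0 = 0
g9 = NOT b = NOT 0 = 1
g10 = g9 AND g3 = 1 AND 1 = 1
g11 = g10 XOR g6 = 1 XOR 0 = 1
g12 = g9 AND g2 AND g8 = 1 AND 0 AND 0 = 0
g14 = g12 OR g1 = 0 OR 0 = 0
g16 = g11 NAND g3 = 1 NAND 1 = 0

g9 = 1; g14 = 0; g16 = 0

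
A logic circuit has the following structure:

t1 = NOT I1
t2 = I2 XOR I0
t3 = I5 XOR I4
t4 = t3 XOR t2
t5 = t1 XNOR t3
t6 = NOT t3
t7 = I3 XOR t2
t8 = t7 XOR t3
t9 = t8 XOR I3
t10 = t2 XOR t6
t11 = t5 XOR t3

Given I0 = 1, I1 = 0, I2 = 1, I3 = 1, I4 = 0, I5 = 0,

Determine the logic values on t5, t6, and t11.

t5 = 0; t6 = 1; t11 = 0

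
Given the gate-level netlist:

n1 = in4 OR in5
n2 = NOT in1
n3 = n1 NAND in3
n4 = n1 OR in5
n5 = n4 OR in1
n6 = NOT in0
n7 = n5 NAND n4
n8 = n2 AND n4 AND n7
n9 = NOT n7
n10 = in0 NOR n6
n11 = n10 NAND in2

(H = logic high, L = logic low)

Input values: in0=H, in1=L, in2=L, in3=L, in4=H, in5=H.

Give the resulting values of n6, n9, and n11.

n1 = in4 OR in5 = H OR H = H
n4 = n1 OR in5 = H OR H = H
n5 = n4 OR in1 = H OR L = H
n6 = NOT in0 = NOT H = L
n7 = n5 NAND n4 = H NAND H = L
n9 = NOT n7 = NOT L = H
n10 = in0 NOR n6 = H NOR L = L
n11 = n10 NAND in2 = L NAND L = H

n6 = L; n9 = H; n11 = H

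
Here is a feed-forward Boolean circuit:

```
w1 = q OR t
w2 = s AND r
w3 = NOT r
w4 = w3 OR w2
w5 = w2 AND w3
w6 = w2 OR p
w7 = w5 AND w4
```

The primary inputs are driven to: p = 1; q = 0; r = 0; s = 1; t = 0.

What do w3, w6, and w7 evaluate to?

w2 = s AND r = 1 AND 0 = 0
w3 = NOT r = NOT 0 = 1
w4 = w3 OR w2 = 1 OR 0 = 1
w5 = w2 AND w3 = 0 AND 1 = 0
w6 = w2 OR p = 0 OR 1 = 1
w7 = w5 AND w4 = 0 AND 1 = 0

w3 = 1, w6 = 1, w7 = 0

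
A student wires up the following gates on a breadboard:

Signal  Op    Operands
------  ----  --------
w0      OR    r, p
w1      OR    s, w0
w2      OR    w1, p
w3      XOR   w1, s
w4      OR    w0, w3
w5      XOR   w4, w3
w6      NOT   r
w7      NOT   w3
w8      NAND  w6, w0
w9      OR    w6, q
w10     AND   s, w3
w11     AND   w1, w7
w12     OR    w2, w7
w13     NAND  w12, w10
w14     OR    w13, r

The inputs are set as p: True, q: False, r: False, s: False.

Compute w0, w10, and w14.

w0 = True, w10 = False, w14 = True

w0 = r OR p = False OR True = True
w1 = s OR w0 = False OR True = True
w2 = w1 OR p = True OR True = True
w3 = w1 XOR s = True XOR False = True
w7 = NOT w3 = NOT True = False
w10 = s AND w3 = False AND True = False
w12 = w2 OR w7 = True OR False = True
w13 = w12 NAND w10 = True NAND False = True
w14 = w13 OR r = True OR False = True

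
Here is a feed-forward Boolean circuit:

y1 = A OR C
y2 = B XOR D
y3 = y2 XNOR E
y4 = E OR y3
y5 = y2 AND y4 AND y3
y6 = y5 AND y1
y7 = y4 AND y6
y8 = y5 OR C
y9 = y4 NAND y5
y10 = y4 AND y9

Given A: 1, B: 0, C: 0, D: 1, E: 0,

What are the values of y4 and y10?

y2 = B XOR D = 0 XOR 1 = 1
y3 = y2 XNOR E = 1 XNOR 0 = 0
y4 = E OR y3 = 0 OR 0 = 0
y5 = y2 AND y4 AND y3 = 1 AND 0 AND 0 = 0
y9 = y4 NAND y5 = 0 NAND 0 = 1
y10 = y4 AND y9 = 0 AND 1 = 0

y4 = 0; y10 = 0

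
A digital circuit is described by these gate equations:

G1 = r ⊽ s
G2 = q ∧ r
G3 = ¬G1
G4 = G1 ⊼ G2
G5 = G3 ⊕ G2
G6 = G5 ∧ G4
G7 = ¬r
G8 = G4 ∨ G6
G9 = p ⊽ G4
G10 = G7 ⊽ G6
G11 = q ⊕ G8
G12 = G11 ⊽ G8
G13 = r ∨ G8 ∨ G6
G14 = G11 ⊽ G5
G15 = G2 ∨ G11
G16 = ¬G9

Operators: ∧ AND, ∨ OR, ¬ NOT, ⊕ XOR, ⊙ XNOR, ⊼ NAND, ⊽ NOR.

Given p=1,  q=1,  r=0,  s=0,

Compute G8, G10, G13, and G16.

G1 = r NOR s = 0 NOR 0 = 1
G2 = q AND r = 1 AND 0 = 0
G3 = NOT G1 = NOT 1 = 0
G4 = G1 NAND G2 = 1 NAND 0 = 1
G5 = G3 XOR G2 = 0 XOR 0 = 0
G6 = G5 AND G4 = 0 AND 1 = 0
G7 = NOT r = NOT 0 = 1
G8 = G4 OR G6 = 1 OR 0 = 1
G9 = p NOR G4 = 1 NOR 1 = 0
G10 = G7 NOR G6 = 1 NOR 0 = 0
G13 = r OR G8 OR G6 = 0 OR 1 OR 0 = 1
G16 = NOT G9 = NOT 0 = 1

G8 = 1, G10 = 0, G13 = 1, G16 = 1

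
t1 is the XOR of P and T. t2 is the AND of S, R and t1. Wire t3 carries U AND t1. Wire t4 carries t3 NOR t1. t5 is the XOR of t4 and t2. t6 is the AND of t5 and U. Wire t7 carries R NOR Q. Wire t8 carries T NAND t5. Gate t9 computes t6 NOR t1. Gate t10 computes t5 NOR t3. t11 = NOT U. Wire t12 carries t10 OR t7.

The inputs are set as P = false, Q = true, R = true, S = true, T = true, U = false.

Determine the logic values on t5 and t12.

t1 = P XOR T = false XOR true = true
t2 = S AND R AND t1 = true AND true AND true = true
t3 = U AND t1 = false AND true = false
t4 = t3 NOR t1 = false NOR true = false
t5 = t4 XOR t2 = false XOR true = true
t7 = R NOR Q = true NOR true = false
t10 = t5 NOR t3 = true NOR false = false
t12 = t10 OR t7 = false OR false = false

t5 = true; t12 = false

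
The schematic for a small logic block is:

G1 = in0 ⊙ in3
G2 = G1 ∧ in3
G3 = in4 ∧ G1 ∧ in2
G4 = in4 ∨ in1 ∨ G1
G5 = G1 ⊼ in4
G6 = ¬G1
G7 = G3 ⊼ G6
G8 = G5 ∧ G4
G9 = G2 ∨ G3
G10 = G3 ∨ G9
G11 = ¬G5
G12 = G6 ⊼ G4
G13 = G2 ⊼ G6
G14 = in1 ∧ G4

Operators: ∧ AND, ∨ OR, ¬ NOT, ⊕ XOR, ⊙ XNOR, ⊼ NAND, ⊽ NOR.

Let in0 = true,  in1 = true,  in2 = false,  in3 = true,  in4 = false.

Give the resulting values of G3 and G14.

G3 = false  G14 = true

G1 = in0 XNOR in3 = true XNOR true = true
G3 = in4 AND G1 AND in2 = false AND true AND false = false
G4 = in4 OR in1 OR G1 = false OR true OR true = true
G14 = in1 AND G4 = true AND true = true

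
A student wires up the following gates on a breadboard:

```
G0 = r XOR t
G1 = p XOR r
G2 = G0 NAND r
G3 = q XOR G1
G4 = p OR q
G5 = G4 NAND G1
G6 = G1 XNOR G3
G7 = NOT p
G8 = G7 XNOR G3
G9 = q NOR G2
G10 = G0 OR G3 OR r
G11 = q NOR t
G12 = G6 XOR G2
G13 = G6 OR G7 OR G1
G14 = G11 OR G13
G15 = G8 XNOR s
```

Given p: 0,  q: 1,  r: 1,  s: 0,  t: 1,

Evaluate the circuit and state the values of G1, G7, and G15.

G1 = 1, G7 = 1, G15 = 1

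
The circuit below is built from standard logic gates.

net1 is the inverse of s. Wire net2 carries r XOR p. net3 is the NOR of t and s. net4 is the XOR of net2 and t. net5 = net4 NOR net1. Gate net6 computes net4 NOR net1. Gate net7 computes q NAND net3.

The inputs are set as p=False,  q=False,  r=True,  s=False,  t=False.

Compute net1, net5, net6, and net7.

net1 = NOT s = NOT False = True
net2 = r XOR p = True XOR False = True
net3 = t NOR s = False NOR False = True
net4 = net2 XOR t = True XOR False = True
net5 = net4 NOR net1 = True NOR True = False
net6 = net4 NOR net1 = True NOR True = False
net7 = q NAND net3 = False NAND True = True

net1 = True, net5 = False, net6 = False, net7 = True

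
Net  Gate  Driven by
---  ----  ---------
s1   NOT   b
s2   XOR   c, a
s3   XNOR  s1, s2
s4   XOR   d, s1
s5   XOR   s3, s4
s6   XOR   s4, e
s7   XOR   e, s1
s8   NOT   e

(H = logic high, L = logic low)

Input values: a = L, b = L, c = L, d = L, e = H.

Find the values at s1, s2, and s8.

s1 = H, s2 = L, s8 = L

s1 = NOT b = NOT L = H
s2 = c XOR a = L XOR L = L
s8 = NOT e = NOT H = L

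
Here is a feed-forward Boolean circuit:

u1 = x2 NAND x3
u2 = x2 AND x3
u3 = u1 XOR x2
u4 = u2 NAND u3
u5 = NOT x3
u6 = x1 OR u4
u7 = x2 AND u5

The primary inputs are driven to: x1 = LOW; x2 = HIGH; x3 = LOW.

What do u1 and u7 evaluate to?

u1 = HIGH; u7 = HIGH

u1 = x2 NAND x3 = HIGH NAND LOW = HIGH
u5 = NOT x3 = NOT LOW = HIGH
u7 = x2 AND u5 = HIGH AND HIGH = HIGH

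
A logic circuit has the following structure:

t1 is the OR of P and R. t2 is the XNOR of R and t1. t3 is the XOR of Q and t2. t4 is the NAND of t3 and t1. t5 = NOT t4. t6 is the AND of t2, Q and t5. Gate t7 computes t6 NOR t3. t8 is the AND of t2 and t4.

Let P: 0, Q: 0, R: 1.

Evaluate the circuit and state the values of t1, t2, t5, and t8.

t1 = 1  t2 = 1  t5 = 1  t8 = 0

t1 = P OR R = 0 OR 1 = 1
t2 = R XNOR t1 = 1 XNOR 1 = 1
t3 = Q XOR t2 = 0 XOR 1 = 1
t4 = t3 NAND t1 = 1 NAND 1 = 0
t5 = NOT t4 = NOT 0 = 1
t8 = t2 AND t4 = 1 AND 0 = 0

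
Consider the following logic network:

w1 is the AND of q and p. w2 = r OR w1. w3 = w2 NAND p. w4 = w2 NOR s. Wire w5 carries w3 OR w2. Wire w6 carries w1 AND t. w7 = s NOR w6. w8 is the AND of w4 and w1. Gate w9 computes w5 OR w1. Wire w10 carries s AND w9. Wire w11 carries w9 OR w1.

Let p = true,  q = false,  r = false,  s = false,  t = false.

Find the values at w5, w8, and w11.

w1 = q AND p = false AND true = false
w2 = r OR w1 = false OR false = false
w3 = w2 NAND p = false NAND true = true
w4 = w2 NOR s = false NOR false = true
w5 = w3 OR w2 = true OR false = true
w8 = w4 AND w1 = true AND false = false
w9 = w5 OR w1 = true OR false = true
w11 = w9 OR w1 = true OR false = true

w5 = true; w8 = false; w11 = true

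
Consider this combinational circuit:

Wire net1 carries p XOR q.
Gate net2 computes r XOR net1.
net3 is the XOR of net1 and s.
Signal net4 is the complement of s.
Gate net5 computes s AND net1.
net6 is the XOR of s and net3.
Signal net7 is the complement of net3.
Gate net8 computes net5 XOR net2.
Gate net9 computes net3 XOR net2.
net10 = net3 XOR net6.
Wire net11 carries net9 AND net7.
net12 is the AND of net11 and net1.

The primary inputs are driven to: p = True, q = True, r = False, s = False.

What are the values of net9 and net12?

net9 = False, net12 = False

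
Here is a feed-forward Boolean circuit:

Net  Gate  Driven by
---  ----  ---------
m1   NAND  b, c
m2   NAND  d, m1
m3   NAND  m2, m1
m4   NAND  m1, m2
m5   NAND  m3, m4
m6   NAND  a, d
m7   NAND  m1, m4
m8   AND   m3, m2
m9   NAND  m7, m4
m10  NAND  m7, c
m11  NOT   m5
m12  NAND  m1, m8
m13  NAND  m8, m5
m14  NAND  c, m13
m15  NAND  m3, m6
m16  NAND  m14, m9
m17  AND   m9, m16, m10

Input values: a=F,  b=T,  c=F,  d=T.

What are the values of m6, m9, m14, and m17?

m6 = T, m9 = T, m14 = T, m17 = F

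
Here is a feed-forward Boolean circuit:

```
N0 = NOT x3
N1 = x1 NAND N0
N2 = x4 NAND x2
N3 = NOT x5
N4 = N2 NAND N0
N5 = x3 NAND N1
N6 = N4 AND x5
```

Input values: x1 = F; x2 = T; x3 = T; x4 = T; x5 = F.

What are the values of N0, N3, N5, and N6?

N0 = F, N3 = T, N5 = F, N6 = F

N0 = NOT x3 = NOT T = F
N1 = x1 NAND N0 = F NAND F = T
N2 = x4 NAND x2 = T NAND T = F
N3 = NOT x5 = NOT F = T
N4 = N2 NAND N0 = F NAND F = T
N5 = x3 NAND N1 = T NAND T = F
N6 = N4 AND x5 = T AND F = F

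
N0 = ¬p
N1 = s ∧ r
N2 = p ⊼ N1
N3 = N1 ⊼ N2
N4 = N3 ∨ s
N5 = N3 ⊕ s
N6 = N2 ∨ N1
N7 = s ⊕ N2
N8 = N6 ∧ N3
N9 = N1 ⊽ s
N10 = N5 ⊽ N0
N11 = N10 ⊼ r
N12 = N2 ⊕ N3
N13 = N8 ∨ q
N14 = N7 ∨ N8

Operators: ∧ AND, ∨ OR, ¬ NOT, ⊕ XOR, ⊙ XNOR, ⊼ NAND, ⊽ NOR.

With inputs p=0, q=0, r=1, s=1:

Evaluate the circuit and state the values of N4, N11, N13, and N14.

N4 = 1; N11 = 1; N13 = 0; N14 = 0

N0 = NOT p = NOT 0 = 1
N1 = s AND r = 1 AND 1 = 1
N2 = p NAND N1 = 0 NAND 1 = 1
N3 = N1 NAND N2 = 1 NAND 1 = 0
N4 = N3 OR s = 0 OR 1 = 1
N5 = N3 XOR s = 0 XOR 1 = 1
N6 = N2 OR N1 = 1 OR 1 = 1
N7 = s XOR N2 = 1 XOR 1 = 0
N8 = N6 AND N3 = 1 AND 0 = 0
N10 = N5 NOR N0 = 1 NOR 1 = 0
N11 = N10 NAND r = 0 NAND 1 = 1
N13 = N8 OR q = 0 OR 0 = 0
N14 = N7 OR N8 = 0 OR 0 = 0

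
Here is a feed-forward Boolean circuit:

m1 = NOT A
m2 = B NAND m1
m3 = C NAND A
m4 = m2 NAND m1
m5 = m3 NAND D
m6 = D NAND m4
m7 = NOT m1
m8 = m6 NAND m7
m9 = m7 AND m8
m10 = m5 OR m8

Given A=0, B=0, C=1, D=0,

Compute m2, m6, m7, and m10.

m1 = NOT A = NOT 0 = 1
m2 = B NAND m1 = 0 NAND 1 = 1
m3 = C NAND A = 1 NAND 0 = 1
m4 = m2 NAND m1 = 1 NAND 1 = 0
m5 = m3 NAND D = 1 NAND 0 = 1
m6 = D NAND m4 = 0 NAND 0 = 1
m7 = NOT m1 = NOT 1 = 0
m8 = m6 NAND m7 = 1 NAND 0 = 1
m10 = m5 OR m8 = 1 OR 1 = 1

m2 = 1  m6 = 1  m7 = 0  m10 = 1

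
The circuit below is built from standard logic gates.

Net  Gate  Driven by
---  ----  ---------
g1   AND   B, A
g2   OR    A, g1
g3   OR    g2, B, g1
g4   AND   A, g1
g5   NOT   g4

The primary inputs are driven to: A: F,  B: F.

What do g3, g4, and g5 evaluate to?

g3 = F; g4 = F; g5 = T

g1 = B AND A = F AND F = F
g2 = A OR g1 = F OR F = F
g3 = g2 OR B OR g1 = F OR F OR F = F
g4 = A AND g1 = F AND F = F
g5 = NOT g4 = NOT F = T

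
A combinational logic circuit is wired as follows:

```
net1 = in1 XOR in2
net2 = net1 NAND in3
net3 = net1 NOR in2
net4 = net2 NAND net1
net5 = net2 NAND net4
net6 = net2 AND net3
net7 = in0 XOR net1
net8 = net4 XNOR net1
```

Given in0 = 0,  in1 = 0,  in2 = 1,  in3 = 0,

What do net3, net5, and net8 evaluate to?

net3 = 0, net5 = 1, net8 = 0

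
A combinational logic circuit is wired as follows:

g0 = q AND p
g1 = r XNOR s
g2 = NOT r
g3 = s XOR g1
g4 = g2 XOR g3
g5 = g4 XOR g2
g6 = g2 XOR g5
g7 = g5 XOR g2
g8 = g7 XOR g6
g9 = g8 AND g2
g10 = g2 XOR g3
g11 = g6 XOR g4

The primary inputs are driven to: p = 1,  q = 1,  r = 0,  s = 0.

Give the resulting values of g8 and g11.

g1 = r XNOR s = 0 XNOR 0 = 1
g2 = NOT r = NOT 0 = 1
g3 = s XOR g1 = 0 XOR 1 = 1
g4 = g2 XOR g3 = 1 XOR 1 = 0
g5 = g4 XOR g2 = 0 XOR 1 = 1
g6 = g2 XOR g5 = 1 XOR 1 = 0
g7 = g5 XOR g2 = 1 XOR 1 = 0
g8 = g7 XOR g6 = 0 XOR 0 = 0
g11 = g6 XOR g4 = 0 XOR 0 = 0

g8 = 0, g11 = 0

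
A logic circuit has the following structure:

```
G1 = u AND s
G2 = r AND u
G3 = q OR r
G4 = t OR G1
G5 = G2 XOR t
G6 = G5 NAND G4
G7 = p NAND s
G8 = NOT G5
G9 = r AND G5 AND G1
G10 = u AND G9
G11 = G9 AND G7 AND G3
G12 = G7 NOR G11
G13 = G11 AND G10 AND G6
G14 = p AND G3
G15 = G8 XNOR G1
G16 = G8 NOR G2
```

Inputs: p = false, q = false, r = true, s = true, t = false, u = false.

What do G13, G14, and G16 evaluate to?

G1 = u AND s = false AND true = false
G2 = r AND u = true AND false = false
G3 = q OR r = false OR true = true
G4 = t OR G1 = false OR false = false
G5 = G2 XOR t = false XOR false = false
G6 = G5 NAND G4 = false NAND false = true
G7 = p NAND s = false NAND true = true
G8 = NOT G5 = NOT false = true
G9 = r AND G5 AND G1 = true AND false AND false = false
G10 = u AND G9 = false AND false = false
G11 = G9 AND G7 AND G3 = false AND true AND true = false
G13 = G11 AND G10 AND G6 = false AND false AND true = false
G14 = p AND G3 = false AND true = false
G16 = G8 NOR G2 = true NOR false = false

G13 = false, G14 = false, G16 = false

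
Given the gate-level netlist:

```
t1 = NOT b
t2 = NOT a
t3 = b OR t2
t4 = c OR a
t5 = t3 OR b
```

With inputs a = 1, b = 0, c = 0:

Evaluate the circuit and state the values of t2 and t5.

t2 = 0, t5 = 0

t2 = NOT a = NOT 1 = 0
t3 = b OR t2 = 0 OR 0 = 0
t5 = t3 OR b = 0 OR 0 = 0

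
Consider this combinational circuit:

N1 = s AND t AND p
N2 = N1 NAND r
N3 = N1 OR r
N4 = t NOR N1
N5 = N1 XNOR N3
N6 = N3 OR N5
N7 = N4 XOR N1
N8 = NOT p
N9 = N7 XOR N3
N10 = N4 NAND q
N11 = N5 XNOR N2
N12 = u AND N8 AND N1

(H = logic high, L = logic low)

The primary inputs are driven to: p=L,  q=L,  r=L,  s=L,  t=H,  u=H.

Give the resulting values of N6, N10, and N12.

N6 = H, N10 = H, N12 = L

N1 = s AND t AND p = L AND H AND L = L
N3 = N1 OR r = L OR L = L
N4 = t NOR N1 = H NOR L = L
N5 = N1 XNOR N3 = L XNOR L = H
N6 = N3 OR N5 = L OR H = H
N8 = NOT p = NOT L = H
N10 = N4 NAND q = L NAND L = H
N12 = u AND N8 AND N1 = H AND H AND L = L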